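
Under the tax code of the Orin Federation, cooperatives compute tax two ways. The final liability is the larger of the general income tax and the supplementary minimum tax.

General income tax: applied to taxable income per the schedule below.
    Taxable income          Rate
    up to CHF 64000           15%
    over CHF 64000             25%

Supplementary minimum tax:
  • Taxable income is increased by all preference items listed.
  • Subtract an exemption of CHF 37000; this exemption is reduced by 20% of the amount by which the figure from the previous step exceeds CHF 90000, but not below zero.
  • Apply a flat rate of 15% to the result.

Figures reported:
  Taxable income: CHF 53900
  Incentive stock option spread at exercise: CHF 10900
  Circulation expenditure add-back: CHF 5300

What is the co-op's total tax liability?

CHF 8085

General income tax:
  CHF 53900 × 15% = CHF 8085

Supplementary minimum tax:
  Adjusted income: CHF 53900 + CHF 10900 + CHF 5300 = CHF 70100
  Exemption: CHF 70100 ≤ CHF 90000, so full CHF 37000 applies
  Base: CHF 70100 − CHF 37000 = CHF 33100
  CHF 33100 × 15% = CHF 4965

CHF 8085 > CHF 4965, so the general income tax governs.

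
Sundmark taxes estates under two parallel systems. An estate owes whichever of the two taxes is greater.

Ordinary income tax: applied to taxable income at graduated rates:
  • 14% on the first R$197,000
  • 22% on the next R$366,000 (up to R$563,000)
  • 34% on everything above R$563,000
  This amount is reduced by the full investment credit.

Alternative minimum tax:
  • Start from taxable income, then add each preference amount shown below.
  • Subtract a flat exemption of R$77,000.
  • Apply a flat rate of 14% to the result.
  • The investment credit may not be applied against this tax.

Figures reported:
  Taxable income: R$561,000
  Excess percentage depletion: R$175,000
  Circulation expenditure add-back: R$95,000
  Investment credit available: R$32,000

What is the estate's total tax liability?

R$105,560

Ordinary income tax:
  R$197,000 × 14% = R$27,580
  R$364,000 × 22% = R$80,080
  → R$107,660
  Less investment credit R$32,000 → R$75,660

Alternative minimum tax:
  Adjusted income: R$561,000 + R$175,000 + R$95,000 = R$831,000
  Less exemption R$77,000 → base R$754,000
  R$754,000 × 14% = R$105,560

R$105,560 > R$75,660, so the alternative minimum tax is the binding amount.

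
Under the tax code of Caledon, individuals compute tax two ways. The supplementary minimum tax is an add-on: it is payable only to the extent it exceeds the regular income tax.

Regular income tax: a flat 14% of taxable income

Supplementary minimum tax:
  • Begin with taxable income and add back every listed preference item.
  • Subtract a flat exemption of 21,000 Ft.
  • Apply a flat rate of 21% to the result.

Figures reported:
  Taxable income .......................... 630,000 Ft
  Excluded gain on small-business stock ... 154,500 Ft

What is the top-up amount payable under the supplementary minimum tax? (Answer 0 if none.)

Supplementary minimum tax:
  Adjusted income: 630,000 Ft + 154,500 Ft = 784,500 Ft
  Less exemption 21,000 Ft → base 763,500 Ft
  763,500 Ft × 21% = 160,335 Ft

Regular income tax:
  630,000 Ft × 14% = 88,200 Ft

Excess of supplementary minimum tax over regular income tax: 160,335 Ft − 88,200 Ft = 72,135 Ft.

72,135 Ft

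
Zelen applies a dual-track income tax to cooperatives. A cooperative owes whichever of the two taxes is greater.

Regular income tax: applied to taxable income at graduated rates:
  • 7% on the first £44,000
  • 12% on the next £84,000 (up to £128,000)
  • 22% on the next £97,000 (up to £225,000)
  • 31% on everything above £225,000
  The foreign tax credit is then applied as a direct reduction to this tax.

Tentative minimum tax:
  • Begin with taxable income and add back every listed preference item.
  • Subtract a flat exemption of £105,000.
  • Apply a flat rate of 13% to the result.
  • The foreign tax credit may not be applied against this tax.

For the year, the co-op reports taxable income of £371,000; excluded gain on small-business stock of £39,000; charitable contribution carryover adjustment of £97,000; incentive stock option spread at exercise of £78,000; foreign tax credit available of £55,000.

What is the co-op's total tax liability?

Tentative minimum tax:
  Adjusted income: £371,000 + £39,000 + £97,000 + £78,000 = £585,000
  Less exemption £105,000 → base £480,000
  £480,000 × 13% = £62,400

Regular income tax:
  £44,000 × 7% = £3,080
  £84,000 × 12% = £10,080
  £97,000 × 22% = £21,340
  £146,000 × 31% = £45,260
  → £79,760
  Less foreign tax credit £55,000 → £24,760

£62,400 > £24,760, so the tentative minimum tax is the binding amount.

£62,400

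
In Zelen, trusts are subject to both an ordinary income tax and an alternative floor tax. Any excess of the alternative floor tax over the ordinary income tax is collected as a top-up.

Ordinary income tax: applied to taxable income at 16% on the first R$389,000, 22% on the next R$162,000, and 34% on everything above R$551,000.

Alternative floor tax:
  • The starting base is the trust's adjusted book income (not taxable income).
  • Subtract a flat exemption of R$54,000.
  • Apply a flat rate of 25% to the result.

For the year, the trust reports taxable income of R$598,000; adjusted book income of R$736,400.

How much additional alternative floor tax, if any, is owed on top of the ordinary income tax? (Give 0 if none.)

R$56,740

Alternative floor tax:
  Base (adjusted book income): R$736,400
  Less exemption R$54,000 → base R$682,400
  R$682,400 × 25% = R$170,600

Ordinary income tax:
  R$389,000 × 16% = R$62,240
  R$162,000 × 22% = R$35,640
  R$47,000 × 34% = R$15,980
  → R$113,860

Excess of alternative floor tax over ordinary income tax: R$170,600 − R$113,860 = R$56,740.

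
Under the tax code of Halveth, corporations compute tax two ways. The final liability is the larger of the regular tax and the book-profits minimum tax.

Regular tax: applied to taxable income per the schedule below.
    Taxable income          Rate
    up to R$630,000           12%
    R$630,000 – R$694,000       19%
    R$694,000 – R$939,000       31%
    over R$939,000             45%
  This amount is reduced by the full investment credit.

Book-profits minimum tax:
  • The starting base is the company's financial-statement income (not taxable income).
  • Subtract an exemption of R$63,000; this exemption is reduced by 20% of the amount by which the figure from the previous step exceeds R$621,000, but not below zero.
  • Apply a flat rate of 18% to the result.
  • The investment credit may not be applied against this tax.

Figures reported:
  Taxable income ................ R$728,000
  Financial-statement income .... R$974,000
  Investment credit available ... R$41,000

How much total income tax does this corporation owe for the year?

R$175,320

Regular tax:
  R$630,000 × 12% = R$75,600
  R$64,000 × 19% = R$12,160
  R$34,000 × 31% = R$10,540
  → R$98,300
  Less investment credit R$41,000 → R$57,300

Book-profits minimum tax:
  Base (financial-statement income): R$974,000
  Exemption: 20% × (R$974,000 − R$621,000) = R$70,600 ≥ R$63,000, so the exemption is fully phased out
  Base: R$974,000 − R$0 = R$974,000
  R$974,000 × 18% = R$175,320

R$175,320 > R$57,300, so the book-profits minimum tax is the binding amount.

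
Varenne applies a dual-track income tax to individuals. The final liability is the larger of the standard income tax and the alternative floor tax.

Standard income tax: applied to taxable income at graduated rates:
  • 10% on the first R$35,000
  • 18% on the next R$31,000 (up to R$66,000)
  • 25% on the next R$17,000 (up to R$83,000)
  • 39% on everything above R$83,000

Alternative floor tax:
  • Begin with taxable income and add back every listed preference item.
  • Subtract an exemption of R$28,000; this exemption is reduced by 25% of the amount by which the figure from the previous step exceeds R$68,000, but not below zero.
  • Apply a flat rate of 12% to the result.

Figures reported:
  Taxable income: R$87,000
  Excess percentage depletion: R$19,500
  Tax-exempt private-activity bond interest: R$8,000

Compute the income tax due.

R$14,890

Standard income tax:
  R$35,000 × 10% = R$3,500
  R$31,000 × 18% = R$5,580
  R$17,000 × 25% = R$4,250
  R$4,000 × 39% = R$1,560
  → R$14,890

Alternative floor tax:
  Adjusted income: R$87,000 + R$19,500 + R$8,000 = R$114,500
  Exemption: R$28,000 − 25% × (R$114,500 − R$68,000) = R$28,000 − R$11,625 = R$16,375
  Base: R$114,500 − R$16,375 = R$98,125
  R$98,125 × 12% = R$11,775

R$14,890 > R$11,775, so the standard income tax governs.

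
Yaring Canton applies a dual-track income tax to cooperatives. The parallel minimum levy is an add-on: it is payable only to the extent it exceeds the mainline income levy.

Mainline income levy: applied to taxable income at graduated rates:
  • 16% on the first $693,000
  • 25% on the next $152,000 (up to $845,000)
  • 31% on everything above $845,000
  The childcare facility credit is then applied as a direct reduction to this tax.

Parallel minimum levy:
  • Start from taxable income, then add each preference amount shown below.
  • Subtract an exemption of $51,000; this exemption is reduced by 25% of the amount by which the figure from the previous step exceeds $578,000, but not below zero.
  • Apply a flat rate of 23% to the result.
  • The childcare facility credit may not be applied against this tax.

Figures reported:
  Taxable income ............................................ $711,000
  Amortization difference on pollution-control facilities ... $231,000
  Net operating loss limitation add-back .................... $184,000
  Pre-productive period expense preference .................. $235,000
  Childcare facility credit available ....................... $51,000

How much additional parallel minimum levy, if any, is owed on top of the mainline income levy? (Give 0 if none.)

Mainline income levy:
  $693,000 × 16% = $110,880
  $18,000 × 25% = $4,500
  → $115,380
  Less childcare facility credit $51,000 → $64,380

Parallel minimum levy:
  Adjusted income: $711,000 + $231,000 + $184,000 + $235,000 = $1,361,000
  Exemption: 25% × ($1,361,000 − $578,000) = $195,750 ≥ $51,000, so the exemption is fully phased out
  Base: $1,361,000 − $0 = $1,361,000
  $1,361,000 × 23% = $313,030

Excess of parallel minimum levy over mainline income levy: $313,030 − $64,380 = $248,650.

$248,650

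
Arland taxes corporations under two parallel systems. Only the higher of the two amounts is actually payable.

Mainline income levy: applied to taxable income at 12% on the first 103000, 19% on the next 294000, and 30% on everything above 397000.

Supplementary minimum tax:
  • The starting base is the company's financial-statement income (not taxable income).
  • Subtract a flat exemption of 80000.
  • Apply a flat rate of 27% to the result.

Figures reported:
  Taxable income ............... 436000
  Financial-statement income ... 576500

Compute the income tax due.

Supplementary minimum tax:
  Base (financial-statement income): 576500
  Less exemption 80000 → base 496500
  496500 × 27% = 134055

Mainline income levy:
  103000 × 12% = 12360
  294000 × 19% = 55860
  39000 × 30% = 11700
  → 79920

134055 > 79920, so the supplementary minimum tax is the binding amount.

134055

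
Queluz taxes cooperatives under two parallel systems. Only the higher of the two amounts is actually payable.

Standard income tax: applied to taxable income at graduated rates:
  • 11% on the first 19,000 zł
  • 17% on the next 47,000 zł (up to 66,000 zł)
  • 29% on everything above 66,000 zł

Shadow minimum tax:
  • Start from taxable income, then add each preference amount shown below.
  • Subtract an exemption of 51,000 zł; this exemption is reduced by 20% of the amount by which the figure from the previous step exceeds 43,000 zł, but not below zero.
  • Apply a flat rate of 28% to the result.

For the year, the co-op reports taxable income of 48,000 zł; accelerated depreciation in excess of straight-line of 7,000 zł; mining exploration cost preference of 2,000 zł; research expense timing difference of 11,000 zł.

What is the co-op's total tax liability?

Shadow minimum tax:
  Adjusted income: 48,000 zł + 7,000 zł + 2,000 zł + 11,000 zł = 68,000 zł
  Exemption: 51,000 zł − 20% × (68,000 zł − 43,000 zł) = 51,000 zł − 5,000 zł = 46,000 zł
  Base: 68,000 zł − 46,000 zł = 22,000 zł
  22,000 zł × 28% = 6,160 zł

Standard income tax:
  19,000 zł × 11% = 2,090 zł
  29,000 zł × 17% = 4,930 zł
  → 7,020 zł

7,020 zł > 6,160 zł, so the standard income tax governs.

7,020 zł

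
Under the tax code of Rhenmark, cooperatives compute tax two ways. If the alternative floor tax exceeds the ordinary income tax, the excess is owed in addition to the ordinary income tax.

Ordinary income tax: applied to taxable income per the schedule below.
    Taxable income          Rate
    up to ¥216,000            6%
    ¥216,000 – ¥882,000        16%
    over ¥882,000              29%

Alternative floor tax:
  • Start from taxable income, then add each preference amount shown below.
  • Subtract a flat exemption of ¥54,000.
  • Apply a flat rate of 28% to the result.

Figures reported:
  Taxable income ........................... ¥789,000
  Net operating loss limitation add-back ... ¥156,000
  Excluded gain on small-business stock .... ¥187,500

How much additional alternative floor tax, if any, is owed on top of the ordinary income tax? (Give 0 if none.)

¥197,340

Ordinary income tax:
  ¥216,000 × 6% = ¥12,960
  ¥573,000 × 16% = ¥91,680
  → ¥104,640

Alternative floor tax:
  Adjusted income: ¥789,000 + ¥156,000 + ¥187,500 = ¥1,132,500
  Less exemption ¥54,000 → base ¥1,078,500
  ¥1,078,500 × 28% = ¥301,980

Excess of alternative floor tax over ordinary income tax: ¥301,980 − ¥104,640 = ¥197,340.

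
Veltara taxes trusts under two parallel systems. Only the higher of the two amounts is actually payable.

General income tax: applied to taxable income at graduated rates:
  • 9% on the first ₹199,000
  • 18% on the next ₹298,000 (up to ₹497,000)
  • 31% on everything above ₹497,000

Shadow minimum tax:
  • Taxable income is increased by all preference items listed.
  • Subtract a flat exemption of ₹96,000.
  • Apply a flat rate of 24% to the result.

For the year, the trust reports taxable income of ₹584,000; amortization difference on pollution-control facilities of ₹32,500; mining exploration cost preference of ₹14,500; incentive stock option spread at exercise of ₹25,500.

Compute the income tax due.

Shadow minimum tax:
  Adjusted income: ₹584,000 + ₹32,500 + ₹14,500 + ₹25,500 = ₹656,500
  Less exemption ₹96,000 → base ₹560,500
  ₹560,500 × 24% = ₹134,520

General income tax:
  ₹199,000 × 9% = ₹17,910
  ₹298,000 × 18% = ₹53,640
  ₹87,000 × 31% = ₹26,970
  → ₹98,520

₹134,520 > ₹98,520, so the shadow minimum tax is the binding amount.

₹134,520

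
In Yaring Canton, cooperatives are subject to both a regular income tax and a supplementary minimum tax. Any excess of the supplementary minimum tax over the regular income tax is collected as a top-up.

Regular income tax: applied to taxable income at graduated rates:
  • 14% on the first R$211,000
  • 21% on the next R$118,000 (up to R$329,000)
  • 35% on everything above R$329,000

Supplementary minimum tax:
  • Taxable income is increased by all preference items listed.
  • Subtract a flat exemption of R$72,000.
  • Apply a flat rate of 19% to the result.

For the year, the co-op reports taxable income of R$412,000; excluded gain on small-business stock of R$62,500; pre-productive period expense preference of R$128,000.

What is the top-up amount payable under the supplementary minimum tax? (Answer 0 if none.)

R$17,425

Regular income tax:
  R$211,000 × 14% = R$29,540
  R$118,000 × 21% = R$24,780
  R$83,000 × 35% = R$29,050
  → R$83,370

Supplementary minimum tax:
  Adjusted income: R$412,000 + R$62,500 + R$128,000 = R$602,500
  Less exemption R$72,000 → base R$530,500
  R$530,500 × 19% = R$100,795

Excess of supplementary minimum tax over regular income tax: R$100,795 − R$83,370 = R$17,425.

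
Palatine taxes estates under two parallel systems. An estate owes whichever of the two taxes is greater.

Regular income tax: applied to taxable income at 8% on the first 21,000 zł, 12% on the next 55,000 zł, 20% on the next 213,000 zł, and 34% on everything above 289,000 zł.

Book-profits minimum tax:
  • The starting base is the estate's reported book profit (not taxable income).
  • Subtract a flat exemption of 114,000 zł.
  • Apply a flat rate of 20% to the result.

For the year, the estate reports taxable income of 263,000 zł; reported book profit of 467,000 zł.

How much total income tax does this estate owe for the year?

Regular income tax:
  21,000 zł × 8% = 1,680 zł
  55,000 zł × 12% = 6,600 zł
  187,000 zł × 20% = 37,400 zł
  → 45,680 zł

Book-profits minimum tax:
  Base (reported book profit): 467,000 zł
  Less exemption 114,000 zł → base 353,000 zł
  353,000 zł × 20% = 70,600 zł

70,600 zł > 45,680 zł, so the book-profits minimum tax is the binding amount.

70,600 zł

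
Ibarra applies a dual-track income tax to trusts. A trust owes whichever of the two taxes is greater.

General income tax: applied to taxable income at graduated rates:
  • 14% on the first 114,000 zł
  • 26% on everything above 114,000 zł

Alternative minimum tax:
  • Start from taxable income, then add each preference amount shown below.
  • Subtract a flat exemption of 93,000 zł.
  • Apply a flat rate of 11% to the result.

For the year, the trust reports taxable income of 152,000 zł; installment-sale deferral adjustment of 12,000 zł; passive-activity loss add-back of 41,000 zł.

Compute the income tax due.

25,840 zł

General income tax:
  114,000 zł × 14% = 15,960 zł
  38,000 zł × 26% = 9,880 zł
  → 25,840 zł

Alternative minimum tax:
  Adjusted income: 152,000 zł + 12,000 zł + 41,000 zł = 205,000 zł
  Less exemption 93,000 zł → base 112,000 zł
  112,000 zł × 11% = 12,320 zł

25,840 zł > 12,320 zł, so the general income tax governs.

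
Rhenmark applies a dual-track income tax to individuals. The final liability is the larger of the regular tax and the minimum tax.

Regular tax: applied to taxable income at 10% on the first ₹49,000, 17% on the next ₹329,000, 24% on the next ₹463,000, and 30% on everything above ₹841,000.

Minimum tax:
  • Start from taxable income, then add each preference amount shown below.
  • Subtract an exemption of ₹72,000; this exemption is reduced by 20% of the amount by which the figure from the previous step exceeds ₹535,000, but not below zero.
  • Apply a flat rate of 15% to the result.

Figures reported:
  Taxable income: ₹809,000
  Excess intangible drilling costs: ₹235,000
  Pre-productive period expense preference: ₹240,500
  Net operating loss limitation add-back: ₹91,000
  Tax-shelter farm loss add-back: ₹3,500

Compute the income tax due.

₹206,850

Regular tax:
  ₹49,000 × 10% = ₹4,900
  ₹329,000 × 17% = ₹55,930
  ₹431,000 × 24% = ₹103,440
  → ₹164,270

Minimum tax:
  Adjusted income: ₹809,000 + ₹235,000 + ₹240,500 + ₹91,000 + ₹3,500 = ₹1,379,000
  Exemption: 20% × (₹1,379,000 − ₹535,000) = ₹168,800 ≥ ₹72,000, so the exemption is fully phased out
  Base: ₹1,379,000 − ₹0 = ₹1,379,000
  ₹1,379,000 × 15% = ₹206,850

₹206,850 > ₹164,270, so the minimum tax is the binding amount.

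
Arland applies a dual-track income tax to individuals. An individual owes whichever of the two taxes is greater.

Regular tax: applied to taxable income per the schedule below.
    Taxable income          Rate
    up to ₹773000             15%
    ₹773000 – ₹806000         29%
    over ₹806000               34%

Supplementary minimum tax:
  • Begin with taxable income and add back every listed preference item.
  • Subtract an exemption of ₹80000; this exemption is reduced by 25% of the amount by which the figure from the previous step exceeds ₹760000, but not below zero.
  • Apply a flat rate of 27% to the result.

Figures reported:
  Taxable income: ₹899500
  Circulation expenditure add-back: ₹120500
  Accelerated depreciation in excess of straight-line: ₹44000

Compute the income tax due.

₹286200

Regular tax:
  ₹773000 × 15% = ₹115950
  ₹33000 × 29% = ₹9570
  ₹93500 × 34% = ₹31790
  → ₹157310

Supplementary minimum tax:
  Adjusted income: ₹899500 + ₹120500 + ₹44000 = ₹1064000
  Exemption: ₹80000 − 25% × (₹1064000 − ₹760000) = ₹80000 − ₹76000 = ₹4000
  Base: ₹1064000 − ₹4000 = ₹1060000
  ₹1060000 × 27% = ₹286200

₹286200 > ₹157310, so the supplementary minimum tax is the binding amount.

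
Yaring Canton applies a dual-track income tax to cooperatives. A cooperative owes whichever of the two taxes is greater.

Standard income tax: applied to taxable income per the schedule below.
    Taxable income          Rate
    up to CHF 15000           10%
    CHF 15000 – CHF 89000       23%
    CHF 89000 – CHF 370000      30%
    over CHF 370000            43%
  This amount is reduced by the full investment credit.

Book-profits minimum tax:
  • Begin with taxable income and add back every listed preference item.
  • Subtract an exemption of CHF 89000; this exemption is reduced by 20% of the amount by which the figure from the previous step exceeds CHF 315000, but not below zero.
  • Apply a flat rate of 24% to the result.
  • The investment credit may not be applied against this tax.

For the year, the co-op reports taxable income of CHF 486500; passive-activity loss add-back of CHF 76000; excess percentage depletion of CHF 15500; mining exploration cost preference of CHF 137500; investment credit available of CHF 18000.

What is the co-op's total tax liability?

Book-profits minimum tax:
  Adjusted income: CHF 486500 + CHF 76000 + CHF 15500 + CHF 137500 = CHF 715500
  Exemption: CHF 89000 − 20% × (CHF 715500 − CHF 315000) = CHF 89000 − CHF 80100 = CHF 8900
  Base: CHF 715500 − CHF 8900 = CHF 706600
  CHF 706600 × 24% = CHF 169584

Standard income tax:
  CHF 15000 × 10% = CHF 1500
  CHF 74000 × 23% = CHF 17020
  CHF 281000 × 30% = CHF 84300
  CHF 116500 × 43% = CHF 50095
  → CHF 152915
  Less investment credit CHF 18000 → CHF 134915

CHF 169584 > CHF 134915, so the book-profits minimum tax is the binding amount.

CHF 169584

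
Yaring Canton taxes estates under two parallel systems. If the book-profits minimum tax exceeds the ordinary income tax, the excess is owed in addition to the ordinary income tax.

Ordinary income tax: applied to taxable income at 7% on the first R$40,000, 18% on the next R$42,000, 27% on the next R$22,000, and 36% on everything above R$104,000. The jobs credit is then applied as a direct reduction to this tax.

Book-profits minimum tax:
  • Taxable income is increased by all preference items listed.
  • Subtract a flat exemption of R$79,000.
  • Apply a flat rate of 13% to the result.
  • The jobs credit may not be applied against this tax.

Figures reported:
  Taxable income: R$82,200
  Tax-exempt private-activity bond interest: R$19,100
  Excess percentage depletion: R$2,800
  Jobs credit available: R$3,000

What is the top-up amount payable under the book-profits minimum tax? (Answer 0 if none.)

R$0

Book-profits minimum tax:
  Adjusted income: R$82,200 + R$19,100 + R$2,800 = R$104,100
  Less exemption R$79,000 → base R$25,100
  R$25,100 × 13% = R$3,263

Ordinary income tax:
  R$40,000 × 7% = R$2,800
  R$42,000 × 18% = R$7,560
  R$200 × 27% = R$54
  → R$10,414
  Less jobs credit R$3,000 → R$7,414

R$3,263 ≤ R$7,414, so no add-on is due.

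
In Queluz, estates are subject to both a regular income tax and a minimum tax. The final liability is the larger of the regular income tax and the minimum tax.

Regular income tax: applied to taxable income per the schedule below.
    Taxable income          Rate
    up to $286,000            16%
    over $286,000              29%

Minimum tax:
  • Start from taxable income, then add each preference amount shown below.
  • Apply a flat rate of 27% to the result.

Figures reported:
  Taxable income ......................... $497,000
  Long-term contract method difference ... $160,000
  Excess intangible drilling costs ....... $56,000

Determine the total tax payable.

Regular income tax:
  $286,000 × 16% = $45,760
  $211,000 × 29% = $61,190
  → $106,950

Minimum tax:
  Adjusted income: $497,000 + $160,000 + $56,000 = $713,000
  $713,000 × 27% = $192,510

$192,510 > $106,950, so the minimum tax is the binding amount.

$192,510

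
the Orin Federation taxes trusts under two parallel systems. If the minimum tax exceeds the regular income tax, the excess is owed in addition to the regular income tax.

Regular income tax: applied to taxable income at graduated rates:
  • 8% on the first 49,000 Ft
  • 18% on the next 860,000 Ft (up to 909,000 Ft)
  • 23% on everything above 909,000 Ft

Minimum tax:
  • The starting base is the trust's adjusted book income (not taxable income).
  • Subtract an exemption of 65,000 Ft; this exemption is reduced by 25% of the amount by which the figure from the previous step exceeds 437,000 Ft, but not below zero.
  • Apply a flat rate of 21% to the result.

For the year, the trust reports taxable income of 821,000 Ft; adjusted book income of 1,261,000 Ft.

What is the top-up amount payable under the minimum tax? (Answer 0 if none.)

Minimum tax:
  Base (adjusted book income): 1,261,000 Ft
  Exemption: 25% × (1,261,000 Ft − 437,000 Ft) = 206,000 Ft ≥ 65,000 Ft, so the exemption is fully phased out
  Base: 1,261,000 Ft − 0 Ft = 1,261,000 Ft
  1,261,000 Ft × 21% = 264,810 Ft

Regular income tax:
  49,000 Ft × 8% = 3,920 Ft
  772,000 Ft × 18% = 138,960 Ft
  → 142,880 Ft

Excess of minimum tax over regular income tax: 264,810 Ft − 142,880 Ft = 121,930 Ft.

121,930 Ft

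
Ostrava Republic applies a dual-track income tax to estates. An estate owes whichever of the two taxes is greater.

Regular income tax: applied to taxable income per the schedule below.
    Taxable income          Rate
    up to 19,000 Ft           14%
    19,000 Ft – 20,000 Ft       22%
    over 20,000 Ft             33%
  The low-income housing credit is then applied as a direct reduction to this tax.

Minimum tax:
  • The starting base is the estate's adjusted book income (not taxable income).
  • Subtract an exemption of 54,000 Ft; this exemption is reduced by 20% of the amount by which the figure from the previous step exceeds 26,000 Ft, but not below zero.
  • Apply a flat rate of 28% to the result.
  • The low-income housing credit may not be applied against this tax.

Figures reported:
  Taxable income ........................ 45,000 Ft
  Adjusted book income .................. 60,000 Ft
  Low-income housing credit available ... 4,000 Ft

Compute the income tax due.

7,130 Ft

Regular income tax:
  19,000 Ft × 14% = 2,660 Ft
  1,000 Ft × 22% = 220 Ft
  25,000 Ft × 33% = 8,250 Ft
  → 11,130 Ft
  Less low-income housing credit 4,000 Ft → 7,130 Ft

Minimum tax:
  Base (adjusted book income): 60,000 Ft
  Exemption: 54,000 Ft − 20% × (60,000 Ft − 26,000 Ft) = 54,000 Ft − 6,800 Ft = 47,200 Ft
  Base: 60,000 Ft − 47,200 Ft = 12,800 Ft
  12,800 Ft × 28% = 3,584 Ft

7,130 Ft > 3,584 Ft, so the regular income tax governs.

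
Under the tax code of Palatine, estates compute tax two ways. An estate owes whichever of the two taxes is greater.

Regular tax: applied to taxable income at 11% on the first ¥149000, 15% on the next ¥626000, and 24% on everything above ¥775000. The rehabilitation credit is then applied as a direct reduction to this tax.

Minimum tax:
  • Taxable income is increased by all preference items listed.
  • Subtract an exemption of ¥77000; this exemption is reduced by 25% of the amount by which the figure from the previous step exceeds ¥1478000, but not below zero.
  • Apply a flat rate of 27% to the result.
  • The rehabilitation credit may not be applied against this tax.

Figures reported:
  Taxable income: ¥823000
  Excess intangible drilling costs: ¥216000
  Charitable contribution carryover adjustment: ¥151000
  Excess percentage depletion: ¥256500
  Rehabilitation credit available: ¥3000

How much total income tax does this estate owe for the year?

¥369765

Minimum tax:
  Adjusted income: ¥823000 + ¥216000 + ¥151000 + ¥256500 = ¥1446500
  Exemption: ¥1446500 ≤ ¥1478000, so full ¥77000 applies
  Base: ¥1446500 − ¥77000 = ¥1369500
  ¥1369500 × 27% = ¥369765

Regular tax:
  ¥149000 × 11% = ¥16390
  ¥626000 × 15% = ¥93900
  ¥48000 × 24% = ¥11520
  → ¥121810
  Less rehabilitation credit ¥3000 → ¥118810

¥369765 > ¥118810, so the minimum tax is the binding amount.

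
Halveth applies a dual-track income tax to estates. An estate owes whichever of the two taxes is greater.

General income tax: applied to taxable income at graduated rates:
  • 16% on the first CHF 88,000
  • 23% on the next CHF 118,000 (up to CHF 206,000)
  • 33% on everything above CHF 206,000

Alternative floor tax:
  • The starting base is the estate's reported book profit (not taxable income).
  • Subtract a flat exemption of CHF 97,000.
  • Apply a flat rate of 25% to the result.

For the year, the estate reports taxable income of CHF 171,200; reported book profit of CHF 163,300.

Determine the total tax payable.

General income tax:
  CHF 88,000 × 16% = CHF 14,080
  CHF 83,200 × 23% = CHF 19,136
  → CHF 33,216

Alternative floor tax:
  Base (reported book profit): CHF 163,300
  Less exemption CHF 97,000 → base CHF 66,300
  CHF 66,300 × 25% = CHF 16,575

CHF 33,216 > CHF 16,575, so the general income tax governs.

CHF 33,216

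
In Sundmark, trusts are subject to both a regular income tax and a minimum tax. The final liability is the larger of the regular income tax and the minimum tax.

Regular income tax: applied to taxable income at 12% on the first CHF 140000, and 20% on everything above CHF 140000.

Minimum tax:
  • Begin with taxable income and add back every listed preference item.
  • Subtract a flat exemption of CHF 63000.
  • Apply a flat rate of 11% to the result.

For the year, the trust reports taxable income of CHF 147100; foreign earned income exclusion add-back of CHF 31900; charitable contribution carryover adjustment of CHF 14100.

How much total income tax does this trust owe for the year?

CHF 18220

Minimum tax:
  Adjusted income: CHF 147100 + CHF 31900 + CHF 14100 = CHF 193100
  Less exemption CHF 63000 → base CHF 130100
  CHF 130100 × 11% = CHF 14311

Regular income tax:
  CHF 140000 × 12% = CHF 16800
  CHF 7100 × 20% = CHF 1420
  → CHF 18220

CHF 18220 > CHF 14311, so the regular income tax governs.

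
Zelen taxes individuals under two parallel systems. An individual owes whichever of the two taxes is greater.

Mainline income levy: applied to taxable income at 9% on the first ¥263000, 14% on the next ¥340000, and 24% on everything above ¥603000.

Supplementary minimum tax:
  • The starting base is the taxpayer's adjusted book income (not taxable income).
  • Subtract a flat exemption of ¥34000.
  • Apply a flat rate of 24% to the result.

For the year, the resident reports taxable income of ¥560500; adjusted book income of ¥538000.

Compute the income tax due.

Mainline income levy:
  ¥263000 × 9% = ¥23670
  ¥297500 × 14% = ¥41650
  → ¥65320

Supplementary minimum tax:
  Base (adjusted book income): ¥538000
  Less exemption ¥34000 → base ¥504000
  ¥504000 × 24% = ¥120960

¥120960 > ¥65320, so the supplementary minimum tax is the binding amount.

¥120960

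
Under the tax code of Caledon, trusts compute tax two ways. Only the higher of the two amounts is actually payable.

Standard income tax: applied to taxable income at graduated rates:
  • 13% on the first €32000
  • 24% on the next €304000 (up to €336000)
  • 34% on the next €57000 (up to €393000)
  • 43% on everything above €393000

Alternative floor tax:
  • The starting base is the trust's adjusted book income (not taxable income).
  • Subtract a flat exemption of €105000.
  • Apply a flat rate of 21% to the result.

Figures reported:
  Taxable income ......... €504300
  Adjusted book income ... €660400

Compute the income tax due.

€144359

Alternative floor tax:
  Base (adjusted book income): €660400
  Less exemption €105000 → base €555400
  €555400 × 21% = €116634

Standard income tax:
  €32000 × 13% = €4160
  €304000 × 24% = €72960
  €57000 × 34% = €19380
  €111300 × 43% = €47859
  → €144359

€144359 > €116634, so the standard income tax governs.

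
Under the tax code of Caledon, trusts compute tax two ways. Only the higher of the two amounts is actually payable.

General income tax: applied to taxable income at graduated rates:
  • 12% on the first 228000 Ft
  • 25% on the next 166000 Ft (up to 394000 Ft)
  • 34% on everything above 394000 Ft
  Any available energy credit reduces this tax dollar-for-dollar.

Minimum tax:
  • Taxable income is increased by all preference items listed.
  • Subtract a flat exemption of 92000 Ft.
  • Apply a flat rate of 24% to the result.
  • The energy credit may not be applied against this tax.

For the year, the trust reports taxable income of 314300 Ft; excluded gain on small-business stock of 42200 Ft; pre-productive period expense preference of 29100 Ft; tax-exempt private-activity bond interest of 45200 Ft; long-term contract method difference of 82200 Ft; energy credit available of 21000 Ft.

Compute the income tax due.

101040 Ft

General income tax:
  228000 Ft × 12% = 27360 Ft
  86300 Ft × 25% = 21575 Ft
  → 48935 Ft
  Less energy credit 21000 Ft → 27935 Ft

Minimum tax:
  Adjusted income: 314300 Ft + 42200 Ft + 29100 Ft + 45200 Ft + 82200 Ft = 513000 Ft
  Less exemption 92000 Ft → base 421000 Ft
  421000 Ft × 24% = 101040 Ft

101040 Ft > 27935 Ft, so the minimum tax is the binding amount.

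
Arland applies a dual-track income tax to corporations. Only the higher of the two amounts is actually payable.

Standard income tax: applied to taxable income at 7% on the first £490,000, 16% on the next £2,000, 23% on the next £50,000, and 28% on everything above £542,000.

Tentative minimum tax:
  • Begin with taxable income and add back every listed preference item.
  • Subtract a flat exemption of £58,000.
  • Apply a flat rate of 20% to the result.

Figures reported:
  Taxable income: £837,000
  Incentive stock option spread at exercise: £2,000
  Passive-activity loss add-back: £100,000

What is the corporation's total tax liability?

£176,200

Tentative minimum tax:
  Adjusted income: £837,000 + £2,000 + £100,000 = £939,000
  Less exemption £58,000 → base £881,000
  £881,000 × 20% = £176,200

Standard income tax:
  £490,000 × 7% = £34,300
  £2,000 × 16% = £320
  £50,000 × 23% = £11,500
  £295,000 × 28% = £82,600
  → £128,720

£176,200 > £128,720, so the tentative minimum tax is the binding amount.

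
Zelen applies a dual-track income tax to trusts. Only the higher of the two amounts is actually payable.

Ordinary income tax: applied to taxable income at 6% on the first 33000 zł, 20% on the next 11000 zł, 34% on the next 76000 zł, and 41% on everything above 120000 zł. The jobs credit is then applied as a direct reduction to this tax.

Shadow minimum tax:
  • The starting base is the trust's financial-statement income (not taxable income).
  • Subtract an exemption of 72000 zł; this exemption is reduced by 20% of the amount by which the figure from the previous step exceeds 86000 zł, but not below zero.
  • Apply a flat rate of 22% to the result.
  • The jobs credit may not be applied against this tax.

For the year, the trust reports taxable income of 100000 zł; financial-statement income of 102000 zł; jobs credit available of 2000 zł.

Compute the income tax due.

21220 zł

Ordinary income tax:
  33000 zł × 6% = 1980 zł
  11000 zł × 20% = 2200 zł
  56000 zł × 34% = 19040 zł
  → 23220 zł
  Less jobs credit 2000 zł → 21220 zł

Shadow minimum tax:
  Base (financial-statement income): 102000 zł
  Exemption: 72000 zł − 20% × (102000 zł − 86000 zł) = 72000 zł − 3200 zł = 68800 zł
  Base: 102000 zł − 68800 zł = 33200 zł
  33200 zł × 22% = 7304 zł

21220 zł > 7304 zł, so the ordinary income tax governs.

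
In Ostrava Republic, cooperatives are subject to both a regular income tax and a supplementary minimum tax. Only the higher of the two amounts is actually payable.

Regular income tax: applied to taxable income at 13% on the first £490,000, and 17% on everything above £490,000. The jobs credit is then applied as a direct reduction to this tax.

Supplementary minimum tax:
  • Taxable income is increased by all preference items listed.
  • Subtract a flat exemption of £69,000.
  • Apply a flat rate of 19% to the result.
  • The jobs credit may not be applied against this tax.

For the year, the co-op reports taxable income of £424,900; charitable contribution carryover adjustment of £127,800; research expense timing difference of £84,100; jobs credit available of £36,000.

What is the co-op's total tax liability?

£107,882

Regular income tax:
  £424,900 × 13% = £55,237
  Less jobs credit £36,000 → £19,237

Supplementary minimum tax:
  Adjusted income: £424,900 + £127,800 + £84,100 = £636,800
  Less exemption £69,000 → base £567,800
  £567,800 × 19% = £107,882

£107,882 > £19,237, so the supplementary minimum tax is the binding amount.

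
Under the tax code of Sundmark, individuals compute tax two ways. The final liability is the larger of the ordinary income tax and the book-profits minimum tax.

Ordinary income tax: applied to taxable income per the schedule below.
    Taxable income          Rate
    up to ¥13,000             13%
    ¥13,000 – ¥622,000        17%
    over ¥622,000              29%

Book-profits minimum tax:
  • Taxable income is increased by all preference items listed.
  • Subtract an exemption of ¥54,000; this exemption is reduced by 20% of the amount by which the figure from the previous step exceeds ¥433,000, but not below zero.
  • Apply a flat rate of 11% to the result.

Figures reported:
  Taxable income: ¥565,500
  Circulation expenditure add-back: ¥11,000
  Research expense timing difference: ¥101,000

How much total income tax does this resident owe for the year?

¥95,615

Book-profits minimum tax:
  Adjusted income: ¥565,500 + ¥11,000 + ¥101,000 = ¥677,500
  Exemption: ¥54,000 − 20% × (¥677,500 − ¥433,000) = ¥54,000 − ¥48,900 = ¥5,100
  Base: ¥677,500 − ¥5,100 = ¥672,400
  ¥672,400 × 11% = ¥73,964

Ordinary income tax:
  ¥13,000 × 13% = ¥1,690
  ¥552,500 × 17% = ¥93,925
  → ¥95,615

¥95,615 > ¥73,964, so the ordinary income tax governs.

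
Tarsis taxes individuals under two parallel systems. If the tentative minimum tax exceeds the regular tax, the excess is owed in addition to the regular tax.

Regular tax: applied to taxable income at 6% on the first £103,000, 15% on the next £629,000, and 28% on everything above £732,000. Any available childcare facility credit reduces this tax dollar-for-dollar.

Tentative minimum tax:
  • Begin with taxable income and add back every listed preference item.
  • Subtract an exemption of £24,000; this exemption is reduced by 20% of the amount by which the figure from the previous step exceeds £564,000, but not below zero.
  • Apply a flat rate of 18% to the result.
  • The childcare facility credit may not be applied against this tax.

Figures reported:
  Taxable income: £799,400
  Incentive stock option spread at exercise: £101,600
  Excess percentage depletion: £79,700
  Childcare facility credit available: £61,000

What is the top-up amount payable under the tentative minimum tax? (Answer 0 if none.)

Tentative minimum tax:
  Adjusted income: £799,400 + £101,600 + £79,700 = £980,700
  Exemption: 20% × (£980,700 − £564,000) = £83,340 ≥ £24,000, so the exemption is fully phased out
  Base: £980,700 − £0 = £980,700
  £980,700 × 18% = £176,526

Regular tax:
  £103,000 × 6% = £6,180
  £629,000 × 15% = £94,350
  £67,400 × 28% = £18,872
  → £119,402
  Less childcare facility credit £61,000 → £58,402

Excess of tentative minimum tax over regular tax: £176,526 − £58,402 = £118,124.

£118,124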